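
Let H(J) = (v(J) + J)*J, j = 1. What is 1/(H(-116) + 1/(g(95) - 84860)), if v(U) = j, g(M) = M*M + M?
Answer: 75740/1010371599 ≈ 7.4963e-5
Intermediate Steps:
g(M) = M + M**2 (g(M) = M**2 + M = M + M**2)
v(U) = 1
H(J) = J*(1 + J) (H(J) = (1 + J)*J = J*(1 + J))
1/(H(-116) + 1/(g(95) - 84860)) = 1/(-116*(1 - 116) + 1/(95*(1 + 95) - 84860)) = 1/(-116*(-115) + 1/(95*96 - 84860)) = 1/(13340 + 1/(9120 - 84860)) = 1/(13340 + 1/(-75740)) = 1/(13340 - 1/75740) = 1/(1010371599/75740) = 75740/1010371599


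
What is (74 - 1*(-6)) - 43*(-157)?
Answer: 6831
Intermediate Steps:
(74 - 1*(-6)) - 43*(-157) = (74 + 6) + 6751 = 80 + 6751 = 6831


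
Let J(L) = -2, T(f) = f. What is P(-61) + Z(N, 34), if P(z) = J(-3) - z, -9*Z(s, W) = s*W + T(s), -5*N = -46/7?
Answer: 485/9 ≈ 53.889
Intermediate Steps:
N = 46/35 (N = -(-46)/(5*7) = -⅕*(-46/7) = 46/35 ≈ 1.3143)
Z(s, W) = -s/9 - W*s/9 (Z(s, W) = -(s*W + s)/9 = -(W*s + s)/9 = -(s + W*s)/9 = -s/9 - W*s/9)
P(z) = -2 - z
P(-61) + Z(N, 34) = (-2 - 1*(-61)) + (⅑)*(46/35)*(-1 - 1*34) = (-2 + 61) + (⅑)*(46/35)*(-1 - 34) = 59 + (⅑)*(46/35)*(-35) = 59 - 46/9 = 485/9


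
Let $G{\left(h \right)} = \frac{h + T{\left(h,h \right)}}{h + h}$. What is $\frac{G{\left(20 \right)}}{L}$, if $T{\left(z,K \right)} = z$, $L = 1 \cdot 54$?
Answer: $\frac{1}{54} \approx 0.018519$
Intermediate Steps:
$L = 54$
$G{\left(h \right)} = 1$ ($G{\left(h \right)} = \frac{h + h}{h + h} = \frac{2 h}{2 h} = 2 h \frac{1}{2 h} = 1$)
$\frac{G{\left(20 \right)}}{L} = 1 \cdot \frac{1}{54} = \frac{1}{54}$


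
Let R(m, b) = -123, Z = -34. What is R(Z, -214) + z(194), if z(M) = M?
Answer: 71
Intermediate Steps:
R(Z, -214) + z(194) = -123 + 194 = 71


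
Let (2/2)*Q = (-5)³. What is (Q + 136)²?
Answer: 121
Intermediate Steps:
Q = -125 (Q = (-5)³ = -125)
(Q + 136)² = (-125 + 136)² = 11² = 121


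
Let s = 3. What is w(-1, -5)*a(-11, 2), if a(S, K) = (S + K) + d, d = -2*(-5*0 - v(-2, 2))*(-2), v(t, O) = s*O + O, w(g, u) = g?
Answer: 41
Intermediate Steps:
v(t, O) = 4*O (v(t, O) = 3*O + O = 4*O)
d = -32 (d = -2*(-5*0 - 4*2)*(-2) = -2*(0 - 1*8)*(-2) = -2*(0 - 8)*(-2) = -2*(-8)*(-2) = 16*(-2) = -32)
a(S, K) = -32 + K + S (a(S, K) = (S + K) - 32 = (K + S) - 32 = -32 + K + S)
w(-1, -5)*a(-11, 2) = -(-32 + 2 - 11) = -1*(-41) = 41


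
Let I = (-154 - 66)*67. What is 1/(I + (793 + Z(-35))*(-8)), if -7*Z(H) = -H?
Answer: -1/21044 ≈ -4.7519e-5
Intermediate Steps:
Z(H) = H/7 (Z(H) = -(-1)*H/7 = H/7)
I = -14740 (I = -220*67 = -14740)
1/(I + (793 + Z(-35))*(-8)) = 1/(-14740 + (793 + (1/7)*(-35))*(-8)) = 1/(-14740 + (793 - 5)*(-8)) = 1/(-14740 + 788*(-8)) = 1/(-14740 - 6304) = 1/(-21044) = -1/21044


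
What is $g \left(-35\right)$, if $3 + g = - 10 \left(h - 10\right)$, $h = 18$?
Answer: $2905$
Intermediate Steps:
$g = -83$ ($g = -3 - 10 \left(18 - 10\right) = -3 - 80 = -83$)
$g \left(-35\right) = \left(-83\right) \left(-35\right) = 2905$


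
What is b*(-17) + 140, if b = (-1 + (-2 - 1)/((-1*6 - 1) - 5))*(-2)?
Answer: 229/2 ≈ 114.50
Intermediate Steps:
b = 3/2 (b = (-1 - 3/((-6 - 1) - 5))*(-2) = (-1 - 3/(-7 - 5))*(-2) = (-1 - 3/(-12))*(-2) = (-1 - 3*(-1/12))*(-2) = (-1 + ¼)*(-2) = -¾*(-2) = 3/2 ≈ 1.5000)
b*(-17) + 140 = (3/2)*(-17) + 140 = -51/2 + 140 = 229/2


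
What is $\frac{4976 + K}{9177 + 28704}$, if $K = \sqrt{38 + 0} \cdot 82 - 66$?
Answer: $\frac{4910}{37881} + \frac{82 \sqrt{38}}{37881} \approx 0.14296$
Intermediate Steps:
$K = -66 + 82 \sqrt{38}$ ($K = \sqrt{38} \cdot 82 - 66 = 82 \sqrt{38} - 66 = -66 + 82 \sqrt{38} \approx 439.48$)
$\frac{4976 + K}{9177 + 28704} = \frac{4976 - \left(66 - 82 \sqrt{38}\right)}{9177 + 28704} = \frac{4910 + 82 \sqrt{38}}{37881} = \left(4910 + 82 \sqrt{38}\right) \frac{1}{37881} = \frac{4910}{37881} + \frac{82 \sqrt{38}}{37881}$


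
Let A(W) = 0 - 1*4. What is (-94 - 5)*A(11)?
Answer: 396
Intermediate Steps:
A(W) = -4 (A(W) = 0 - 4 = -4)
(-94 - 5)*A(11) = (-94 - 5)*(-4) = -99*(-4) = 396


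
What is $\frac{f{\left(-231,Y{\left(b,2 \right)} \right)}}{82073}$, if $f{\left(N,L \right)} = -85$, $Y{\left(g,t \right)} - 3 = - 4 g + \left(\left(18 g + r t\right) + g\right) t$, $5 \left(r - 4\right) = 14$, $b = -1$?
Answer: $- \frac{85}{82073} \approx -0.0010357$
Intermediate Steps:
$r = \frac{34}{5}$ ($r = 4 + \frac{1}{5} \cdot 14 = 4 + \frac{14}{5} = \frac{34}{5} \approx 6.8$)
$Y{\left(g,t \right)} = 3 - 4 g + t \left(19 g + \frac{34 t}{5}\right)$ ($Y{\left(g,t \right)} = 3 - \left(4 g - \left(\left(18 g + \frac{34 t}{5}\right) + g\right) t\right) = 3 - \left(4 g - \left(19 g + \frac{34 t}{5}\right) t\right) = 3 - \left(4 g - t \left(19 g + \frac{34 t}{5}\right)\right) = 3 - 4 g + t \left(19 g + \frac{34 t}{5}\right)$)
$\frac{f{\left(-231,Y{\left(b,2 \right)} \right)}}{82073} = - \frac{85}{82073}$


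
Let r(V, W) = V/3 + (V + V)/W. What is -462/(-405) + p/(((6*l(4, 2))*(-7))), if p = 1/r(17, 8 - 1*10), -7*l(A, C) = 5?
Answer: 2089/1836 ≈ 1.1378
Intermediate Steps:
l(A, C) = -5/7 (l(A, C) = -⅐*5 = -5/7)
r(V, W) = V/3 + 2*V/W (r(V, W) = V*(⅓) + (2*V)/W = V/3 + 2*V/W)
p = -3/34 (p = 1/((⅓)*17*(6 + (8 - 1*10))/(8 - 1*10)) = 1/((⅓)*17*(6 + (8 - 10))/(8 - 10)) = 1/((⅓)*17*(6 - 2)/(-2)) = 1/((⅓)*17*(-½)*4) = 1/(-34/3) = -3/34 ≈ -0.088235)
-462/(-405) + p/(((6*l(4, 2))*(-7))) = -462/(-405) - 3/(34*((6*(-5/7))*(-7))) = -462*(-1/405) - 3/(34*((-30/7*(-7)))) = 154/135 - 3/34/30 = 154/135 - 3/34*1/30 = 154/135 - 1/340 = 2089/1836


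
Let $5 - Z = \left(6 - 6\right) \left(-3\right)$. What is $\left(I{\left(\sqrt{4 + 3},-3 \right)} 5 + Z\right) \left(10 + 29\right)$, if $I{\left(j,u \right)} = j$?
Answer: $195 + 195 \sqrt{7} \approx 710.92$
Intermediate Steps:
$Z = 5$ ($Z = 5 - \left(6 - 6\right) \left(-3\right) = 5 - 0 \left(-3\right) = 5 - 0 = 5 + 0 = 5$)
$\left(I{\left(\sqrt{4 + 3},-3 \right)} 5 + Z\right) \left(10 + 29\right) = \left(\sqrt{4 + 3} \cdot 5 + 5\right) \left(10 + 29\right) = \left(\sqrt{7} \cdot 5 + 5\right) 39 = \left(5 \sqrt{7} + 5\right) 39 = \left(5 + 5 \sqrt{7}\right) 39 = 195 + 195 \sqrt{7}$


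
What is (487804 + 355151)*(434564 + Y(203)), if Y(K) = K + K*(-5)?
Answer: 365633417160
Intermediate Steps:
Y(K) = -4*K (Y(K) = K - 5*K = -4*K)
(487804 + 355151)*(434564 + Y(203)) = (487804 + 355151)*(434564 - 4*203) = 842955*(434564 - 812) = 842955*433752 = 365633417160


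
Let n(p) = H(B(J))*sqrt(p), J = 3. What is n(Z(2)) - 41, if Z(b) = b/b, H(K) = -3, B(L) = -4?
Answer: -44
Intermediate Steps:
Z(b) = 1
n(p) = -3*sqrt(p)
n(Z(2)) - 41 = -3*sqrt(1) - 41 = -3*1 - 41 = -3 - 41 = -44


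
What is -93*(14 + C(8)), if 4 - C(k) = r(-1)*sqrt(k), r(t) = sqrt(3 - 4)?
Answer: -1674 + 186*I*sqrt(2) ≈ -1674.0 + 263.04*I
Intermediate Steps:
r(t) = I (r(t) = sqrt(-1) = I)
C(k) = 4 - I*sqrt(k)
-93*(14 + C(8)) = -93*(14 + (4 - I*sqrt(8))) = -93*(14 + (4 - I*2*sqrt(2))) = -93*(14 + (4 - 2*I*sqrt(2))) = -93*(18 - 2*I*sqrt(2)) = -1674 + 186*I*sqrt(2)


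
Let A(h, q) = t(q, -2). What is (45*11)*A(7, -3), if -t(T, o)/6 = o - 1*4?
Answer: 17820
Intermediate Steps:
t(T, o) = 24 - 6*o (t(T, o) = -6*(o - 1*4) = -6*(o - 4) = -6*(-4 + o) = 24 - 6*o)
A(h, q) = 36 (A(h, q) = 24 - 6*(-2) = 24 + 12 = 36)
(45*11)*A(7, -3) = (45*11)*36 = 495*36 = 17820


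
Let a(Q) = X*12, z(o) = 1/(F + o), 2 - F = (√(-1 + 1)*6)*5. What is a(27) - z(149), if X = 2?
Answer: 3623/151 ≈ 23.993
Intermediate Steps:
F = 2 (F = 2 - √(-1 + 1)*6*5 = 2 - √0*6*5 = 2 - 0*6*5 = 2 - 0*5 = 2 - 1*0 = 2 + 0 = 2)
z(o) = 1/(2 + o)
a(Q) = 24 (a(Q) = 2*12 = 24)
a(27) - z(149) = 24 - 1/(2 + 149) = 24 - 1/151 = 3623/151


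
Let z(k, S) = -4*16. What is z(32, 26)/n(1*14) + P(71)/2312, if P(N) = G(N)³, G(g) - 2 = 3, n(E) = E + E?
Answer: -36117/16184 ≈ -2.2316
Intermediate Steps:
n(E) = 2*E
G(g) = 5 (G(g) = 2 + 3 = 5)
z(k, S) = -64
P(N) = 125 (P(N) = 5³ = 125)
z(32, 26)/n(1*14) + P(71)/2312 = -64/(2*(1*14)) + 125/2312 = -64/(2*14) + 125*(1/2312) = -64/28 + 125/2312 = -64*1/28 + 125/2312 = -16/7 + 125/2312 = -36117/16184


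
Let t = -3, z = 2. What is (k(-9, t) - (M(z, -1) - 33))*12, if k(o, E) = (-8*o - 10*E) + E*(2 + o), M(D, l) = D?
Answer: 1848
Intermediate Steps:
k(o, E) = -10*E - 8*o + E*(2 + o) (k(o, E) = (-10*E - 8*o) + E*(2 + o) = -10*E - 8*o + E*(2 + o))
(k(-9, t) - (M(z, -1) - 33))*12 = ((-8*(-3) - 8*(-9) - 3*(-9)) - (2 - 33))*12 = ((24 + 72 + 27) - 1*(-31))*12 = (123 + 31)*12 = 154*12 = 1848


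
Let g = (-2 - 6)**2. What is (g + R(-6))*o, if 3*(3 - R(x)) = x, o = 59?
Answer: 4071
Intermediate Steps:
g = 64 (g = (-8)**2 = 64)
R(x) = 3 - x/3
(g + R(-6))*o = (64 + (3 - 1/3*(-6)))*59 = (64 + (3 + 2))*59 = (64 + 5)*59 = 69*59 = 4071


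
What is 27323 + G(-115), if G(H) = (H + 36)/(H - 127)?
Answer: 6612245/242 ≈ 27323.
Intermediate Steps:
G(H) = (36 + H)/(-127 + H)
27323 + G(-115) = 27323 + (36 - 115)/(-127 - 115) = 27323 - 79/(-242) = 27323 - 1/242*(-79) = 27323 + 79/242 = 6612245/242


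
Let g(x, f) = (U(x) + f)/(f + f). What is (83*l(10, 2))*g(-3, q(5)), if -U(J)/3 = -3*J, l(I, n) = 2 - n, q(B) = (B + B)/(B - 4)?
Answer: 0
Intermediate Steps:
q(B) = 2*B/(-4 + B) (q(B) = (2*B)/(-4 + B) = 2*B/(-4 + B))
U(J) = 9*J (U(J) = -(-9)*J = 9*J)
g(x, f) = (f + 9*x)/(2*f) (g(x, f) = (9*x + f)/(f + f) = (f + 9*x)/((2*f)) = (f + 9*x)*(1/(2*f)) = (f + 9*x)/(2*f))
(83*l(10, 2))*g(-3, q(5)) = (83*(2 - 1*2))*((2*5/(-4 + 5) + 9*(-3))/(2*((2*5/(-4 + 5))))) = (83*(2 - 2))*((2*5/1 - 27)/(2*((2*5/1)))) = (83*0)*((2*5*1 - 27)/(2*((2*5*1)))) = 0*((½)*(10 - 27)/10) = 0*((½)*(⅒)*(-17)) = 0*(-17/20) = 0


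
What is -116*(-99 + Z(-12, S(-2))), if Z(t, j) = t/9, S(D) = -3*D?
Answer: 34916/3 ≈ 11639.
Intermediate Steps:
Z(t, j) = t/9 (Z(t, j) = t*(⅑) = t/9)
-116*(-99 + Z(-12, S(-2))) = -116*(-99 + (⅑)*(-12)) = -116*(-99 - 4/3) = -116*(-301/3) = 34916/3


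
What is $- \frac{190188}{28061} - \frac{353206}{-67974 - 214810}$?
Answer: $- \frac{21935404913}{3967600912} \approx -5.5286$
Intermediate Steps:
$- \frac{190188}{28061} - \frac{353206}{-67974 - 214810} = \left(-190188\right) \frac{1}{28061} - \frac{353206}{-67974 - 214810} = - \frac{190188}{28061} - \frac{353206}{-282784} = - \frac{190188}{28061} - - \frac{176603}{141392} = - \frac{190188}{28061} + \frac{176603}{141392} = - \frac{21935404913}{3967600912}$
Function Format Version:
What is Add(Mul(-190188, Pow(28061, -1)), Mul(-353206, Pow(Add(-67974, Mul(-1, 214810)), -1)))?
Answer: Rational(-21935404913, 3967600912) ≈ -5.5286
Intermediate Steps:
Add(Mul(-190188, Pow(28061, -1)), Mul(-353206, Pow(Add(-67974, Mul(-1, 214810)), -1))) = Add(Mul(-190188, Rational(1, 28061)), Mul(-353206, Pow(Add(-67974, -214810), -1))) = Add(Rational(-190188, 28061), Mul(-353206, Pow(-282784, -1))) = Add(Rational(-190188, 28061), Mul(-353206, Rational(-1, 282784))) = Add(Rational(-190188, 28061), Rational(176603, 141392)) = Rational(-21935404913, 3967600912)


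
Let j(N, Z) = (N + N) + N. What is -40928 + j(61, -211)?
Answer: -40745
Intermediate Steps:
j(N, Z) = 3*N (j(N, Z) = 2*N + N = 3*N)
-40928 + j(61, -211) = -40928 + 3*61 = -40928 + 183 = -40745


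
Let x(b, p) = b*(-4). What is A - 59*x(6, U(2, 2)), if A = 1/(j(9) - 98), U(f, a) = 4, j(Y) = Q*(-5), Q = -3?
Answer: 117527/83 ≈ 1416.0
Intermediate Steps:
j(Y) = 15 (j(Y) = -3*(-5) = 15)
x(b, p) = -4*b
A = -1/83 (A = 1/(15 - 98) = 1/(-83) = -1/83 ≈ -0.012048)
A - 59*x(6, U(2, 2)) = -1/83 - (-236)*6 = -1/83 - 59*(-24) = -1/83 + 1416 = 117527/83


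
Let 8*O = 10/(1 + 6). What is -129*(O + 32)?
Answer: -116229/28 ≈ -4151.0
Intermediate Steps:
O = 5/28 (O = (10/(1 + 6))/8 = (10/7)/8 = ((⅐)*10)/8 = (⅛)*(10/7) = 5/28 ≈ 0.17857)
-129*(O + 32) = -129*(5/28 + 32) = -129*901/28 = -116229/28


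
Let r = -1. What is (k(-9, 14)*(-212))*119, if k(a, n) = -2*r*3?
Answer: -151368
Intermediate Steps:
k(a, n) = 6 (k(a, n) = -2*(-1)*3 = 2*3 = 6)
(k(-9, 14)*(-212))*119 = (6*(-212))*119 = -1272*119 = -151368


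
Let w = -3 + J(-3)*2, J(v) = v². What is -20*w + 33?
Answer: -267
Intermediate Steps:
w = 15 (w = -3 + (-3)²*2 = -3 + 9*2 = -3 + 18 = 15)
-20*w + 33 = -20*15 + 33 = -300 + 33 = -267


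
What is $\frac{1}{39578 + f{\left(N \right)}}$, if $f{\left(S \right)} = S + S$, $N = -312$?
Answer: $\frac{1}{38954} \approx 2.5671 \cdot 10^{-5}$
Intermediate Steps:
$f{\left(S \right)} = 2 S$
$\frac{1}{39578 + f{\left(N \right)}} = \frac{1}{39578 + 2 \left(-312\right)} = \frac{1}{39578 - 624} = \frac{1}{38954}$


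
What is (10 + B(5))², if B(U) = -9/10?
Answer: 8281/100 ≈ 82.810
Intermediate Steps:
B(U) = -9/10 (B(U) = -9*⅒ = -9/10)
(10 + B(5))² = (10 - 9/10)² = (91/10)² = 8281/100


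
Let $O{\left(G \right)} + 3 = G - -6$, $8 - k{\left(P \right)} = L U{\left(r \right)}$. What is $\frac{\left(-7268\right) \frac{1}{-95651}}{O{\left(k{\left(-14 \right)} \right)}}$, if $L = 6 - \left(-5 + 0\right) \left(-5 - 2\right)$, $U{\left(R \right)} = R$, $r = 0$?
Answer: $\frac{7268}{1052161} \approx 0.0069077$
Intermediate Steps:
$L = -29$ ($L = 6 - \left(-5\right) \left(-7\right) = 6 - 35 = -29$)
$k{\left(P \right)} = 8$ ($k{\left(P \right)} = 8 - \left(-29\right) 0 = 8 - 0 = 8 + 0 = 8$)
$O{\left(G \right)} = 3 + G$ ($O{\left(G \right)} = -3 + \left(G - -6\right) = -3 + \left(G + 6\right) = -3 + \left(6 + G\right) = 3 + G$)
$\frac{\left(-7268\right) \frac{1}{-95651}}{O{\left(k{\left(-14 \right)} \right)}} = \frac{\left(-7268\right) \frac{1}{-95651}}{3 + 8} = \frac{\left(-7268\right) \left(- \frac{1}{95651}\right)}{11} = \frac{7268}{95651} \cdot \frac{1}{11} = \frac{7268}{1052161}$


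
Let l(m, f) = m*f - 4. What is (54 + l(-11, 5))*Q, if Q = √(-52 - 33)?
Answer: -5*I*√85 ≈ -46.098*I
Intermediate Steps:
l(m, f) = -4 + f*m (l(m, f) = f*m - 4 = -4 + f*m)
Q = I*√85 (Q = √(-85) = I*√85 ≈ 9.2195*I)
(54 + l(-11, 5))*Q = (54 + (-4 + 5*(-11)))*(I*√85) = (54 + (-4 - 55))*(I*√85) = (54 - 59)*(I*√85) = -5*I*√85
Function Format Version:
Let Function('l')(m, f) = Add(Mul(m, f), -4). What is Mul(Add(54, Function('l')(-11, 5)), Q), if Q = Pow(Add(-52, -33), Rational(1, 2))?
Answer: Mul(-5, I, Pow(85, Rational(1, 2))) ≈ Mul(-46.098, I)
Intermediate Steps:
Function('l')(m, f) = Add(-4, Mul(f, m)) (Function('l')(m, f) = Add(Mul(f, m), -4) = Add(-4, Mul(f, m)))
Q = Mul(I, Pow(85, Rational(1, 2))) (Q = Pow(-85, Rational(1, 2)) = Mul(I, Pow(85, Rational(1, 2))) ≈ Mul(9.2195, I))
Mul(Add(54, Function('l')(-11, 5)), Q) = Mul(Add(54, Add(-4, Mul(5, -11))), Mul(I, Pow(85, Rational(1, 2)))) = Mul(Add(54, Add(-4, -55)), Mul(I, Pow(85, Rational(1, 2)))) = Mul(Add(54, -59), Mul(I, Pow(85, Rational(1, 2)))) = Mul(-5, Mul(I, Pow(85, Rational(1, 2)))) = Mul(-5, I, Pow(85, Rational(1, 2)))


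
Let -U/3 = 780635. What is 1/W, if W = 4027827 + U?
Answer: 1/1685922 ≈ 5.9315e-7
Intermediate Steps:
U = -2341905 (U = -3*780635 = -2341905)
W = 1685922 (W = 4027827 - 2341905 = 1685922)
1/W = 1/1685922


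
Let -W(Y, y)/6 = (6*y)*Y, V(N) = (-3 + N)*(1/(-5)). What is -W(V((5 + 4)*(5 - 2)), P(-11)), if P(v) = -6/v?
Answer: -5184/55 ≈ -94.255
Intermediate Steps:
V(N) = 3/5 - N/5 (V(N) = (-3 + N)*(1*(-1/5)) = (-3 + N)*(-1/5) = 3/5 - N/5)
W(Y, y) = -36*Y*y (W(Y, y) = -6*6*y*Y = -36*Y*y)
-W(V((5 + 4)*(5 - 2)), P(-11)) = -(-36)*(3/5 - (5 + 4)*(5 - 2)/5)*(-6/(-11)) = -(-36)*(3/5 - 9*3/5)*(-6*(-1/11)) = -(-36)*(3/5 - 1/5*27)*6/11 = -(-36)*(3/5 - 27/5)*6/11 = -(-36)*(-24)*6/(5*11) = -1*5184/55 = -5184/55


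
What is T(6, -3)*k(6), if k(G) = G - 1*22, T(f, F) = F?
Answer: 48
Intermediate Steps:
k(G) = -22 + G (k(G) = G - 22 = -22 + G)
T(6, -3)*k(6) = -3*(-22 + 6) = -3*(-16) = 48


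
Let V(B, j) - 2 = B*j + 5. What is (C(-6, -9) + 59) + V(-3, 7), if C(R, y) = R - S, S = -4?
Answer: 43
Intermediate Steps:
V(B, j) = 7 + B*j (V(B, j) = 2 + (B*j + 5) = 2 + (5 + B*j) = 7 + B*j)
C(R, y) = 4 + R (C(R, y) = R - 1*(-4) = R + 4 = 4 + R)
(C(-6, -9) + 59) + V(-3, 7) = ((4 - 6) + 59) + (7 - 3*7) = (-2 + 59) + (7 - 21) = 57 - 14 = 43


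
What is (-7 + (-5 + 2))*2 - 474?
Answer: -494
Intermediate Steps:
(-7 + (-5 + 2))*2 - 474 = (-7 - 3)*2 - 474 = -10*2 - 474 = -20 - 474 = -494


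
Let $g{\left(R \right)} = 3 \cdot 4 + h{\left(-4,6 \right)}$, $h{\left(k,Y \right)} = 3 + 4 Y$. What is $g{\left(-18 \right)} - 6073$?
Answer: $-6034$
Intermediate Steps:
$g{\left(R \right)} = 39$ ($g{\left(R \right)} = 3 \cdot 4 + \left(3 + 4 \cdot 6\right) = 12 + \left(3 + 24\right) = 12 + 27 = 39$)
$g{\left(-18 \right)} - 6073 = 39 - 6073 = -6034$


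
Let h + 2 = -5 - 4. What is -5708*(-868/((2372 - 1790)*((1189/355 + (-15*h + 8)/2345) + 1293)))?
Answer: 412453401640/62811756069 ≈ 6.5665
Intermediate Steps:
h = -11 (h = -2 + (-5 - 4) = -2 - 9 = -11)
-5708*(-868/((2372 - 1790)*((1189/355 + (-15*h + 8)/2345) + 1293))) = -5708*(-868/((2372 - 1790)*((1189/355 + (-15*(-11) + 8)/2345) + 1293))) = -5708*(-434/(291*((1189*(1/355) + (165 + 8)*(1/2345)) + 1293))) = -5708*(-434/(291*((1189/355 + 173*(1/2345)) + 1293))) = -5708*(-434/(291*((1189/355 + 173/2345) + 1293))) = -5708*(-434/(291*(569924/166495 + 1293))) = -5708/(((215847959/166495)*582)*(-1/868)) = -5708/((125623512138/166495)*(-1/868)) = -5708/(-62811756069/72258830) = -5708*(-72258830/62811756069) = 412453401640/62811756069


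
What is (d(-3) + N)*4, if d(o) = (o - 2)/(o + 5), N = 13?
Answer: 42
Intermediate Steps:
d(o) = (-2 + o)/(5 + o)
(d(-3) + N)*4 = ((-2 - 3)/(5 - 3) + 13)*4 = (-5/2 + 13)*4 = (21/2)*4 = 42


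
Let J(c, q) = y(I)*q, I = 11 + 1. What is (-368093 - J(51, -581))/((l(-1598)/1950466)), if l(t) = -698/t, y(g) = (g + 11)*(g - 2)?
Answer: -365392375696642/349 ≈ -1.0470e+12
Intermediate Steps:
I = 12
y(g) = (-2 + g)*(11 + g) (y(g) = (11 + g)*(-2 + g) = (-2 + g)*(11 + g))
J(c, q) = 230*q (J(c, q) = (-22 + 12² + 9*12)*q = (-22 + 144 + 108)*q = 230*q)
(-368093 - J(51, -581))/((l(-1598)/1950466)) = (-368093 - 230*(-581))/((-698/(-1598)/1950466)) = (-368093 - 1*(-133630))/((-698*(-1/1598)*(1/1950466))) = (-368093 + 133630)/(((349/799)*(1/1950466))) = -234463/349/1558422334 = -234463*1558422334/349 = -365392375696642/349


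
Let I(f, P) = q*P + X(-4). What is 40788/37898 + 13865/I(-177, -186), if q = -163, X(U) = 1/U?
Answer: 3524112314/2297964179 ≈ 1.5336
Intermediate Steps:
I(f, P) = -¼ - 163*P (I(f, P) = -163*P + 1/(-4) = -163*P - ¼ = -¼ - 163*P)
40788/37898 + 13865/I(-177, -186) = 40788/37898 + 13865/(-¼ - 163*(-186)) = 40788*(1/37898) + 13865/(-¼ + 30318) = 20394/18949 + 13865/(121271/4) = 20394/18949 + 13865*(4/121271) = 20394/18949 + 55460/121271 = 3524112314/2297964179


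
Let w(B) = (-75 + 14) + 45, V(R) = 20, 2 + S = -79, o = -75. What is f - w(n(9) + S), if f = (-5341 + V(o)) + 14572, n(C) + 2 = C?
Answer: 9267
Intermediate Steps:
n(C) = -2 + C
S = -81 (S = -2 - 79 = -81)
w(B) = -16 (w(B) = -61 + 45 = -16)
f = 9251 (f = (-5341 + 20) + 14572 = -5321 + 14572 = 9251)
f - w(n(9) + S) = 9251 - 1*(-16) = 9251 + 16 = 9267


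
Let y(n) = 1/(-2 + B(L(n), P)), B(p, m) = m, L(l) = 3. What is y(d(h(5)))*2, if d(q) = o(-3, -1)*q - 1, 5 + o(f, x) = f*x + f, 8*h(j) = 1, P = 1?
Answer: -2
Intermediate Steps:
h(j) = ⅛ (h(j) = (⅛)*1 = ⅛)
o(f, x) = -5 + f + f*x (o(f, x) = -5 + (f*x + f) = -5 + (f + f*x) = -5 + f + f*x)
d(q) = -1 - 5*q (d(q) = (-5 - 3 - 3*(-1))*q - 1 = (-5 - 3 + 3)*q - 1 = -5*q - 1 = -1 - 5*q)
y(n) = -1 (y(n) = 1/(-2 + 1) = 1/(-1) = -1)
y(d(h(5)))*2 = -1*2 = -2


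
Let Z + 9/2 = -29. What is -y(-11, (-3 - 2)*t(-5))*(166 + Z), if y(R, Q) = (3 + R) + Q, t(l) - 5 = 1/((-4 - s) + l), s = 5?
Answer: 121105/28 ≈ 4325.2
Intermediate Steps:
Z = -67/2 (Z = -9/2 - 29 = -67/2 ≈ -33.500)
t(l) = 5 + 1/(-9 + l) (t(l) = 5 + 1/((-4 - 1*5) + l) = 5 + 1/((-4 - 5) + l) = 5 + 1/(-9 + l))
y(R, Q) = 3 + Q + R
-y(-11, (-3 - 2)*t(-5))*(166 + Z) = -(3 + (-3 - 2)*((44 - 5*(-5))/(9 - 1*(-5))) - 11)*(166 - 67/2) = -(3 - 5*(44 + 25)/(9 + 5) - 11)*265/2 = -(3 - 5*69/14 - 11)*265/2 = -(3 - 345/14 - 11)*265/2 = -(-457)*265/(14*2) = -1*(-121105/28) = 121105/28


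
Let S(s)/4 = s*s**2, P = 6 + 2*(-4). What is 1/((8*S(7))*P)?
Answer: -1/21952 ≈ -4.5554e-5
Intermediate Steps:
P = -2 (P = 6 - 8 = -2)
S(s) = 4*s**3 (S(s) = 4*(s*s**2) = 4*s**3)
1/((8*S(7))*P) = 1/((8*(4*7**3))*(-2)) = 1/((8*(4*343))*(-2)) = 1/((8*1372)*(-2)) = 1/(10976*(-2)) = 1/(-21952) = -1/21952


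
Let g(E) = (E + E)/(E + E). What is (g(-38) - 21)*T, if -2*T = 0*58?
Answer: 0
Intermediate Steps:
T = 0 (T = -0*58 = -½*0 = 0)
g(E) = 1 (g(E) = (2*E)/((2*E)) = (2*E)*(1/(2*E)) = 1)
(g(-38) - 21)*T = (1 - 21)*0 = -20*0 = 0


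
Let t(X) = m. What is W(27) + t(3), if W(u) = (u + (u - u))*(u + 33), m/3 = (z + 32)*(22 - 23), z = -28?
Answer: 1608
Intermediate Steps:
m = -12 (m = 3*((-28 + 32)*(22 - 23)) = 3*(4*(-1)) = 3*(-4) = -12)
t(X) = -12
W(u) = u*(33 + u) (W(u) = (u + 0)*(33 + u) = u*(33 + u))
W(27) + t(3) = 27*(33 + 27) - 12 = 27*60 - 12 = 1620 - 12 = 1608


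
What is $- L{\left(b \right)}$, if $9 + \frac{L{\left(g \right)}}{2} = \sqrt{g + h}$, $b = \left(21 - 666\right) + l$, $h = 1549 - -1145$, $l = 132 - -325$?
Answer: $18 - 2 \sqrt{2506} \approx -82.12$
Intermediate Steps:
$l = 457$ ($l = 132 + 325 = 457$)
$h = 2694$ ($h = 1549 + 1145 = 2694$)
$b = -188$ ($b = \left(21 - 666\right) + 457 = -645 + 457 = -188$)
$L{\left(g \right)} = -18 + 2 \sqrt{2694 + g}$ ($L{\left(g \right)} = -18 + 2 \sqrt{g + 2694} = -18 + 2 \sqrt{2694 + g}$)
$- L{\left(b \right)} = - (-18 + 2 \sqrt{2694 - 188}) = - (-18 + 2 \sqrt{2506}) = 18 - 2 \sqrt{2506}$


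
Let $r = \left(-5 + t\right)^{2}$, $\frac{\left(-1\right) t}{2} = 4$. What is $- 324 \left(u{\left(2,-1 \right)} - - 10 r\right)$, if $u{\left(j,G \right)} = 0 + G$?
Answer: $-547236$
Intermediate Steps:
$t = -8$ ($t = \left(-2\right) 4 = -8$)
$u{\left(j,G \right)} = G$
$r = 169$ ($r = \left(-5 - 8\right)^{2} = \left(-13\right)^{2} = 169$)
$- 324 \left(u{\left(2,-1 \right)} - - 10 r\right) = - 324 \left(-1 - \left(-10\right) 169\right) = - 324 \left(-1 - -1690\right) = - 324 \left(-1 + 1690\right) = \left(-324\right) 1689 = -547236$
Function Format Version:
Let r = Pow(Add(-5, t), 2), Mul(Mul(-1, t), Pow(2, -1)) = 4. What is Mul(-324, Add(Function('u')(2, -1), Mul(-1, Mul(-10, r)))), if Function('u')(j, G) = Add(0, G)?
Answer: -547236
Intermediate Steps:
t = -8 (t = Mul(-2, 4) = -8)
Function('u')(j, G) = G
r = 169 (r = Pow(Add(-5, -8), 2) = Pow(-13, 2) = 169)
Mul(-324, Add(Function('u')(2, -1), Mul(-1, Mul(-10, r)))) = Mul(-324, Add(-1, Mul(-1, Mul(-10, 169)))) = Mul(-324, Add(-1, Mul(-1, -1690))) = Mul(-324, Add(-1, 1690)) = Mul(-324, 1689) = -547236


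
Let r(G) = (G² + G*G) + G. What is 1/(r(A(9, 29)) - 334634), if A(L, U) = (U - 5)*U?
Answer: 1/634894 ≈ 1.5751e-6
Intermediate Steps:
A(L, U) = U*(-5 + U) (A(L, U) = (-5 + U)*U = U*(-5 + U))
r(G) = G + 2*G² (r(G) = (G² + G²) + G = 2*G² + G = G + 2*G²)
1/(r(A(9, 29)) - 334634) = 1/((29*(-5 + 29))*(1 + 2*(29*(-5 + 29))) - 334634) = 1/((29*24)*(1 + 2*(29*24)) - 334634) = 1/(696*(1 + 2*696) - 334634) = 1/(696*(1 + 1392) - 334634) = 1/(696*1393 - 334634) = 1/(969528 - 334634) = 1/634894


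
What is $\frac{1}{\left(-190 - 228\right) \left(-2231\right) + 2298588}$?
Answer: $\frac{1}{3231146} \approx 3.0949 \cdot 10^{-7}$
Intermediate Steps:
$\frac{1}{\left(-190 - 228\right) \left(-2231\right) + 2298588} = \frac{1}{\left(-418\right) \left(-2231\right) + 2298588} = \frac{1}{932558 + 2298588} = \frac{1}{3231146}$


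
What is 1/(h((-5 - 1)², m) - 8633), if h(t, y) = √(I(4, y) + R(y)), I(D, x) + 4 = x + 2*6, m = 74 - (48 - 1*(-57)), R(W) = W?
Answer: -8633/74528743 - 3*I*√6/74528743 ≈ -0.00011583 - 9.8599e-8*I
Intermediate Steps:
m = -31 (m = 74 - (48 + 57) = 74 - 1*105 = 74 - 105 = -31)
I(D, x) = 8 + x (I(D, x) = -4 + (x + 2*6) = -4 + (x + 12) = -4 + (12 + x) = 8 + x)
h(t, y) = √(8 + 2*y) (h(t, y) = √((8 + y) + y) = √(8 + 2*y))
1/(h((-5 - 1)², m) - 8633) = 1/(√(8 + 2*(-31)) - 8633) = 1/(√(8 - 62) - 8633) = 1/(√(-54) - 8633) = 1/(3*I*√6 - 8633) = 1/(-8633 + 3*I*√6)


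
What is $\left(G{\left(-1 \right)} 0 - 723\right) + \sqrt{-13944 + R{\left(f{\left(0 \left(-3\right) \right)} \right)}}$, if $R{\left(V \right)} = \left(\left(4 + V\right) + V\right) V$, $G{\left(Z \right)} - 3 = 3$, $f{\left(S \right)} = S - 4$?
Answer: $-723 + 2 i \sqrt{3482} \approx -723.0 + 118.02 i$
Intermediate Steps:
$f{\left(S \right)} = -4 + S$
$G{\left(Z \right)} = 6$ ($G{\left(Z \right)} = 3 + 3 = 6$)
$R{\left(V \right)} = V \left(4 + 2 V\right)$ ($R{\left(V \right)} = \left(4 + 2 V\right) V = V \left(4 + 2 V\right)$)
$\left(G{\left(-1 \right)} 0 - 723\right) + \sqrt{-13944 + R{\left(f{\left(0 \left(-3\right) \right)} \right)}} = \left(6 \cdot 0 - 723\right) + \sqrt{-13944 + 2 \left(-4 + 0 \left(-3\right)\right) \left(2 + \left(-4 + 0 \left(-3\right)\right)\right)} = \left(0 - 723\right) + \sqrt{-13944 + 2 \left(-4 + 0\right) \left(2 + \left(-4 + 0\right)\right)} = -723 + \sqrt{-13944 + 2 \left(-4\right) \left(2 - 4\right)} = -723 + \sqrt{-13944 + 2 \left(-4\right) \left(-2\right)} = -723 + \sqrt{-13944 + 16} = -723 + \sqrt{-13928} = -723 + 2 i \sqrt{3482}$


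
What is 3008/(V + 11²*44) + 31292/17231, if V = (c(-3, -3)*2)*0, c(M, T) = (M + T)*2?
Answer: 54607364/22934461 ≈ 2.3810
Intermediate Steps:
c(M, T) = 2*M + 2*T
V = 0 (V = ((2*(-3) + 2*(-3))*2)*0 = ((-6 - 6)*2)*0 = -12*2*0 = -24*0 = 0)
3008/(V + 11²*44) + 31292/17231 = 3008/(0 + 11²*44) + 31292/17231 = 3008/(0 + 121*44) + 31292*(1/17231) = 3008/(0 + 5324) + 31292/17231 = 3008/5324 + 31292/17231 = 3008*(1/5324) + 31292/17231 = 752/1331 + 31292/17231 = 54607364/22934461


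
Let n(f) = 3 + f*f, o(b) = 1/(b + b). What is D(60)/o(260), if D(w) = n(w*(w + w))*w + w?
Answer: 1617408124800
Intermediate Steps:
o(b) = 1/(2*b)
n(f) = 3 + f²
D(w) = w + w*(3 + 4*w⁴) (D(w) = (3 + (w*(w + w))²)*w + w = (3 + (w*(2*w))²)*w + w = (3 + (2*w²)²)*w + w = (3 + 4*w⁴)*w + w = w*(3 + 4*w⁴) + w = w + w*(3 + 4*w⁴))
D(60)/o(260) = (4*60*(1 + 60⁴))/(((½)/260)) = (4*60*(1 + 12960000))/(((½)*(1/260))) = (4*60*12960001)/(1/520) = 3110400240*520 = 1617408124800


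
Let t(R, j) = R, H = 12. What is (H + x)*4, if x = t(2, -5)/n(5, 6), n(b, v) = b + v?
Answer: 536/11 ≈ 48.727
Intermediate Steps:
x = 2/11 (x = 2/(5 + 6) = 2/11 ≈ 0.18182)
(H + x)*4 = (12 + 2/11)*4 = (134/11)*4 = 536/11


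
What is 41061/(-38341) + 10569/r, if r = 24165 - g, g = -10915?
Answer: -1035193851/1345002280 ≈ -0.76966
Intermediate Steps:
r = 35080 (r = 24165 - 1*(-10915) = 24165 + 10915 = 35080)
41061/(-38341) + 10569/r = 41061/(-38341) + 10569/35080 = 41061*(-1/38341) + 10569*(1/35080) = -41061/38341 + 10569/35080 = -1035193851/1345002280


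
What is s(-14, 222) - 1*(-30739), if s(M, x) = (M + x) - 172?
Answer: 30775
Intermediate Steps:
s(M, x) = -172 + M + x
s(-14, 222) - 1*(-30739) = (-172 - 14 + 222) - 1*(-30739) = 36 + 30739 = 30775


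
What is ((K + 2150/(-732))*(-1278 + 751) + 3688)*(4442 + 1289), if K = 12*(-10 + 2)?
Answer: 117101551655/366 ≈ 3.1995e+8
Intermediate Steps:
K = -96 (K = 12*(-8) = -96)
((K + 2150/(-732))*(-1278 + 751) + 3688)*(4442 + 1289) = ((-96 + 2150/(-732))*(-1278 + 751) + 3688)*(4442 + 1289) = ((-96 + 2150*(-1/732))*(-527) + 3688)*5731 = ((-96 - 1075/366)*(-527) + 3688)*5731 = (-36211/366*(-527) + 3688)*5731 = (19083197/366 + 3688)*5731 = (20433005/366)*5731 = 117101551655/366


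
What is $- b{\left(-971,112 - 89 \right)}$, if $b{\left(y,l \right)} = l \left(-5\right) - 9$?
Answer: $124$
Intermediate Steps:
$b{\left(y,l \right)} = -9 - 5 l$ ($b{\left(y,l \right)} = - 5 l - 9 = -9 - 5 l$)
$- b{\left(-971,112 - 89 \right)} = - (-9 - 5 \left(112 - 89\right)) = - (-9 - 115) = \left(-1\right) \left(-124\right) = 124$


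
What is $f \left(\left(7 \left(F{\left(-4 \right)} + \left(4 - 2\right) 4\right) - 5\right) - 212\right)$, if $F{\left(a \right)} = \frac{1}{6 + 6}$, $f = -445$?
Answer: $\frac{856625}{12} \approx 71385.0$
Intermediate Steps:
$F{\left(a \right)} = \frac{1}{12}$
$f \left(\left(7 \left(F{\left(-4 \right)} + \left(4 - 2\right) 4\right) - 5\right) - 212\right) = - 445 \left(\left(7 \left(\frac{1}{12} + \left(4 - 2\right) 4\right) - 5\right) - 212\right) = - 445 \left(\left(7 \left(\frac{1}{12} + 2 \cdot 4\right) - 5\right) - 212\right) = - 445 \left(\left(7 \left(\frac{1}{12} + 8\right) - 5\right) - 212\right) = - 445 \left(\left(7 \cdot \frac{97}{12} - 5\right) - 212\right) = - 445 \left(\left(\frac{679}{12} - 5\right) - 212\right) = - 445 \left(\frac{619}{12} - 212\right) = \left(-445\right) \left(- \frac{1925}{12}\right) = \frac{856625}{12}$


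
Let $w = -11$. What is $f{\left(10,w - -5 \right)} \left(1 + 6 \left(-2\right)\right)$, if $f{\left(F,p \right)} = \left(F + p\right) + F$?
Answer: $-154$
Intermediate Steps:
$f{\left(F,p \right)} = p + 2 F$
$f{\left(10,w - -5 \right)} \left(1 + 6 \left(-2\right)\right) = \left(\left(-11 - -5\right) + 2 \cdot 10\right) \left(1 + 6 \left(-2\right)\right) = \left(\left(-11 + 5\right) + 20\right) \left(1 - 12\right) = \left(-6 + 20\right) \left(-11\right) = 14 \left(-11\right) = -154$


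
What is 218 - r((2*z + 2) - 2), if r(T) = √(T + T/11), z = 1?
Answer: 218 - 2*√66/11 ≈ 216.52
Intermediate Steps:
r(T) = 2*√33*√T/11 (r(T) = √(T + T*(1/11)) = √(T + T/11) = √(12*T/11) = 2*√33*√T/11)
218 - r((2*z + 2) - 2) = 218 - 2*√33*√((2*1 + 2) - 2)/11 = 218 - 2*√33*√((2 + 2) - 2)/11 = 218 - 2*√33*√(4 - 2)/11 = 218 - 2*√33*√2/11 = 218 - 2*√66/11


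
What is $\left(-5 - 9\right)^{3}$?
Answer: $-2744$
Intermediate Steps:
$\left(-5 - 9\right)^{3} = \left(-14\right)^{3} = -2744$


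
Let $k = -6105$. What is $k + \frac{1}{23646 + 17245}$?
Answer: $- \frac{249639554}{40891} \approx -6105.0$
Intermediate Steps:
$k + \frac{1}{23646 + 17245} = -6105 + \frac{1}{23646 + 17245} = -6105 + \frac{1}{40891} = - \frac{249639554}{40891}$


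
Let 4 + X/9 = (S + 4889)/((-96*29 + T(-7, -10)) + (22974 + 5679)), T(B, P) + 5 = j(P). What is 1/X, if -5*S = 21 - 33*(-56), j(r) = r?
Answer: -21545/741756 ≈ -0.029046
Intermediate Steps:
T(B, P) = -5 + P
S = -1869/5 (S = -(21 - 33*(-56))/5 = -(21 + 1848)/5 = -⅕*1869 = -1869/5 ≈ -373.80)
X = -741756/21545 (X = -36 + 9*((-1869/5 + 4889)/((-96*29 + (-5 - 10)) + (22974 + 5679))) = -36 + 9*(22576/(5*((-2784 - 15) + 28653))) = -36 + 9*(22576/(5*(-2799 + 28653))) = -36 + 9*((22576/5)/25854) = -36 + 9*((22576/5)*(1/25854)) = -36 + 9*(11288/64635) = -36 + 33864/21545 = -741756/21545 ≈ -34.428)
1/X = 1/(-741756/21545) = -21545/741756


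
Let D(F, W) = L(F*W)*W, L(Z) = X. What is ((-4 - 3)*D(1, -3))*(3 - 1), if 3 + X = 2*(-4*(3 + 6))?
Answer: -3150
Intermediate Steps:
X = -75 (X = -3 + 2*(-4*(3 + 6)) = -3 + 2*(-4*9) = -3 + 2*(-36) = -3 - 72 = -75)
L(Z) = -75
D(F, W) = -75*W
((-4 - 3)*D(1, -3))*(3 - 1) = ((-4 - 3)*(-75*(-3)))*(3 - 1) = -7*225*2 = -1575*2 = -3150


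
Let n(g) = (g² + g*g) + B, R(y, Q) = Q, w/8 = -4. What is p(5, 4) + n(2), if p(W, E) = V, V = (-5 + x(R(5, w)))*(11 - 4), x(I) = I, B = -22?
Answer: -273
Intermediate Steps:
w = -32 (w = 8*(-4) = -32)
V = -259 (V = (-5 - 32)*(11 - 4) = -37*7 = -259)
n(g) = -22 + 2*g² (n(g) = (g² + g*g) - 22 = (g² + g²) - 22 = 2*g² - 22 = -22 + 2*g²)
p(W, E) = -259
p(5, 4) + n(2) = -259 + (-22 + 2*2²) = -259 + (-22 + 2*4) = -259 + (-22 + 8) = -259 - 14 = -273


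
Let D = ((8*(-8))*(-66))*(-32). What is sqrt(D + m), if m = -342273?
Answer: 3*I*sqrt(53049) ≈ 690.97*I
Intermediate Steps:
D = -135168 (D = -64*(-66)*(-32) = 4224*(-32) = -135168)
sqrt(D + m) = sqrt(-135168 - 342273) = sqrt(-477441) = 3*I*sqrt(53049)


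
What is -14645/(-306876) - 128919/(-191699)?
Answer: 42369578899/58827822324 ≈ 0.72023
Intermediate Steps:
-14645/(-306876) - 128919/(-191699) = -14645*(-1/306876) - 128919*(-1/191699) = 14645/306876 + 128919/191699 = 42369578899/58827822324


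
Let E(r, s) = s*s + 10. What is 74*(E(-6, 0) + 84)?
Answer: 6956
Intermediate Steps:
E(r, s) = 10 + s² (E(r, s) = s² + 10 = 10 + s²)
74*(E(-6, 0) + 84) = 74*((10 + 0²) + 84) = 74*((10 + 0) + 84) = 74*(10 + 84) = 74*94 = 6956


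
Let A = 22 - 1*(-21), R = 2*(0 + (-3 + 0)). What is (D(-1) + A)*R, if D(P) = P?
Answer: -252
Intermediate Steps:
R = -6 (R = 2*(0 - 3) = 2*(-3) = -6)
A = 43 (A = 22 + 21 = 43)
(D(-1) + A)*R = (-1 + 43)*(-6) = 42*(-6) = -252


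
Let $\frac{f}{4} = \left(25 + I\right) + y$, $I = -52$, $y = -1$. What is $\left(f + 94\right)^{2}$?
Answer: $324$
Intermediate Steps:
$f = -112$ ($f = 4 \left(\left(25 - 52\right) - 1\right) = 4 \left(-27 - 1\right) = 4 \left(-28\right) = -112$)
$\left(f + 94\right)^{2} = \left(-112 + 94\right)^{2} = \left(-18\right)^{2} = 324$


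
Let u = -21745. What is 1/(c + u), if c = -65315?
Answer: -1/87060 ≈ -1.1486e-5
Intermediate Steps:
1/(c + u) = 1/(-65315 - 21745) = 1/(-87060) = -1/87060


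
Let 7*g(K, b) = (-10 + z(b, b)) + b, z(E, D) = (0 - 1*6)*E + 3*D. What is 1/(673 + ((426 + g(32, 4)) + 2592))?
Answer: 7/25819 ≈ 0.00027112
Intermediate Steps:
z(E, D) = -6*E + 3*D (z(E, D) = (0 - 6)*E + 3*D = -6*E + 3*D)
g(K, b) = -10/7 - 2*b/7 (g(K, b) = ((-10 + (-6*b + 3*b)) + b)/7 = ((-10 - 3*b) + b)/7 = (-10 - 2*b)/7 = -10/7 - 2*b/7)
1/(673 + ((426 + g(32, 4)) + 2592)) = 1/(673 + ((426 + (-10/7 - 2/7*4)) + 2592)) = 1/(673 + ((426 + (-10/7 - 8/7)) + 2592)) = 1/(673 + ((426 - 18/7) + 2592)) = 1/(673 + (2964/7 + 2592)) = 1/(673 + 21108/7) = 1/(25819/7) = 7/25819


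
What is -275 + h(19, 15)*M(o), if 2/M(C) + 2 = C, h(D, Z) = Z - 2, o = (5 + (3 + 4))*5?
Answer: -7962/29 ≈ -274.55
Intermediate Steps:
o = 60 (o = (5 + 7)*5 = 12*5 = 60)
h(D, Z) = -2 + Z
M(C) = 2/(-2 + C)
-275 + h(19, 15)*M(o) = -275 + (-2 + 15)*(2/(-2 + 60)) = -275 + 13*(2/58) = -275 + 13*(2*(1/58)) = -275 + 13*(1/29) = -275 + 13/29 = -7962/29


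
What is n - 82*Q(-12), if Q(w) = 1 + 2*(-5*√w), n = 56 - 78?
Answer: -104 + 1640*I*√3 ≈ -104.0 + 2840.6*I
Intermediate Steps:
n = -22
Q(w) = 1 - 10*√w
n - 82*Q(-12) = -22 - 82*(1 - 20*I*√3) = -22 + (-82 + 1640*I*√3) = -104 + 1640*I*√3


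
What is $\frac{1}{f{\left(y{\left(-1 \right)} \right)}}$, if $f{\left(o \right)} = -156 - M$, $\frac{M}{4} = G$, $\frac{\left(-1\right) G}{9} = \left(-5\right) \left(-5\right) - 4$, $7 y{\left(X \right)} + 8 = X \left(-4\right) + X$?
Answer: $\frac{1}{600} \approx 0.0016667$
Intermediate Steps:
$y{\left(X \right)} = - \frac{8}{7} - \frac{3 X}{7}$ ($y{\left(X \right)} = - \frac{8}{7} + \frac{X \left(-4\right) + X}{7} = - \frac{8}{7} + \frac{- 4 X + X}{7} = - \frac{8}{7} + \frac{\left(-3\right) X}{7} = - \frac{8}{7} - \frac{3 X}{7}$)
$G = -189$ ($G = - 9 \left(\left(-5\right) \left(-5\right) - 4\right) = - 9 \left(25 - 4\right) = \left(-9\right) 21 = -189$)
$M = -756$ ($M = 4 \left(-189\right) = -756$)
$f{\left(o \right)} = 600$ ($f{\left(o \right)} = -156 - -756 = -156 + 756 = 600$)
$\frac{1}{f{\left(y{\left(-1 \right)} \right)}} = \frac{1}{600}$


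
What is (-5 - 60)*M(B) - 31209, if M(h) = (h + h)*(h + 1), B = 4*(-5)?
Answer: -80609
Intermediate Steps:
B = -20
M(h) = 2*h*(1 + h) (M(h) = (2*h)*(1 + h) = 2*h*(1 + h))
(-5 - 60)*M(B) - 31209 = (-5 - 60)*(2*(-20)*(1 - 20)) - 31209 = -130*(-20)*(-19) - 31209 = -65*760 - 31209 = -49400 - 31209 = -80609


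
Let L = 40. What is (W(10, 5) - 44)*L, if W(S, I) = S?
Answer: -1360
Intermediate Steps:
(W(10, 5) - 44)*L = (10 - 44)*40 = -34*40 = -1360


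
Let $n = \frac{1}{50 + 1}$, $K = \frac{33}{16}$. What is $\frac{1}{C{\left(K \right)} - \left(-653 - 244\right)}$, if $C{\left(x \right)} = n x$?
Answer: $\frac{272}{243995} \approx 0.0011148$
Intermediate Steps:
$K = \frac{33}{16}$ ($K = 33 \cdot \frac{1}{16} = \frac{33}{16} \approx 2.0625$)
$n = \frac{1}{51} \approx 0.019608$
$C{\left(x \right)} = \frac{x}{51}$
$\frac{1}{C{\left(K \right)} - \left(-653 - 244\right)} = \frac{1}{\frac{1}{51} \cdot \frac{33}{16} - \left(-653 - 244\right)} = \frac{1}{\frac{11}{272} - \left(-653 - 244\right)} = \frac{1}{\frac{11}{272} - -897} = \frac{1}{\frac{11}{272} + 897} = \frac{1}{\frac{243995}{272}} = \frac{272}{243995}$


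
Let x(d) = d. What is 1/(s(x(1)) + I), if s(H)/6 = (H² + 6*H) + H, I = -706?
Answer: -1/658 ≈ -0.0015198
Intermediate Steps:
s(H) = 6*H² + 42*H (s(H) = 6*((H² + 6*H) + H) = 6*(H² + 7*H) = 6*H² + 42*H)
1/(s(x(1)) + I) = 1/(6*1*(7 + 1) - 706) = 1/(6*1*8 - 706) = 1/(48 - 706) = 1/(-658) = -1/658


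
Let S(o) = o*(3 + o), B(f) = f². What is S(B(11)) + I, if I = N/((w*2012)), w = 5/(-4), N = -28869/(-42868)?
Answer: 1617626523211/107813020 ≈ 15004.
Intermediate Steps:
N = 28869/42868 (N = -28869*(-1/42868) = 28869/42868 ≈ 0.67344)
w = -5/4 (w = 5*(-¼) = -5/4 ≈ -1.2500)
I = -28869/107813020 (I = 28869/(42868*((-5/4*2012))) = (28869/42868)/(-2515) = (28869/42868)*(-1/2515) = -28869/107813020 ≈ -0.00026777)
S(B(11)) + I = 11²*(3 + 11²) - 28869/107813020 = 121*(3 + 121) - 28869/107813020 = 121*124 - 28869/107813020 = 15004 - 28869/107813020 = 1617626523211/107813020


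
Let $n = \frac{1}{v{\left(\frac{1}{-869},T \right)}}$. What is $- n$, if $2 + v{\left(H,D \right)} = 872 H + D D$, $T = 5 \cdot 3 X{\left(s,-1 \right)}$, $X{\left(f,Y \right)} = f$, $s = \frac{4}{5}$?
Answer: $- \frac{869}{122526} \approx -0.0070924$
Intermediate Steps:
$s = \frac{4}{5}$ ($s = 4 \cdot \frac{1}{5} = \frac{4}{5} \approx 0.8$)
$T = 12$ ($T = 5 \cdot 3 \cdot \frac{4}{5} = 15 \cdot \frac{4}{5} = 12$)
$v{\left(H,D \right)} = -2 + D^{2} + 872 H$ ($v{\left(H,D \right)} = -2 + \left(872 H + D D\right) = -2 + \left(872 H + D^{2}\right) = -2 + \left(D^{2} + 872 H\right) = -2 + D^{2} + 872 H$)
$n = \frac{869}{122526}$ ($n = \frac{1}{-2 + 12^{2} + \frac{872}{-869}} = \frac{1}{-2 + 144 + 872 \left(- \frac{1}{869}\right)} = \frac{1}{-2 + 144 - \frac{872}{869}} = \frac{1}{\frac{122526}{869}} = \frac{869}{122526} \approx 0.0070924$)
$- n = \left(-1\right) \frac{869}{122526} = - \frac{869}{122526}$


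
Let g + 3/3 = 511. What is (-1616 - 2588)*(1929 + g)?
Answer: -10253556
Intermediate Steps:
g = 510 (g = -1 + 511 = 510)
(-1616 - 2588)*(1929 + g) = (-1616 - 2588)*(1929 + 510) = -4204*2439 = -10253556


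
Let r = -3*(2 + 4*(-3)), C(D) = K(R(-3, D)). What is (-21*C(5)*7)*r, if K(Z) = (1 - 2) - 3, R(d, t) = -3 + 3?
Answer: 17640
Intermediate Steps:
R(d, t) = 0
K(Z) = -4 (K(Z) = -1 - 3 = -4)
C(D) = -4
r = 30 (r = -3*(2 - 12) = -3*(-10) = 30)
(-21*C(5)*7)*r = -(-84)*7*30 = -21*(-28)*30 = 588*30 = 17640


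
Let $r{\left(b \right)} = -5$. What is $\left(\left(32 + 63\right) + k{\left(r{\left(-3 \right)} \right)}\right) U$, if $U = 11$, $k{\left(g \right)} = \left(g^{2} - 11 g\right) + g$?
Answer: $1870$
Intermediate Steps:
$k{\left(g \right)} = g^{2} - 10 g$
$\left(\left(32 + 63\right) + k{\left(r{\left(-3 \right)} \right)}\right) U = \left(\left(32 + 63\right) - 5 \left(-10 - 5\right)\right) 11 = \left(95 - -75\right) 11 = \left(95 + 75\right) 11 = 170 \cdot 11 = 1870$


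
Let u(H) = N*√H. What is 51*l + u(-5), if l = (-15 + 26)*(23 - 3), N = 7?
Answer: 11220 + 7*I*√5 ≈ 11220.0 + 15.652*I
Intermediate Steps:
l = 220 (l = 11*20 = 220)
u(H) = 7*√H
51*l + u(-5) = 51*220 + 7*√(-5) = 11220 + 7*(I*√5) = 11220 + 7*I*√5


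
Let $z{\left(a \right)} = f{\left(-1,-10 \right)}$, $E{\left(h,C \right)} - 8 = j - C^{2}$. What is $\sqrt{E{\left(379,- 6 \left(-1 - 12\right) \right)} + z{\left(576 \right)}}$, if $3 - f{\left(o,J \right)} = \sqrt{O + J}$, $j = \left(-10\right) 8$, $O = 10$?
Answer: $i \sqrt{6153} \approx 78.441 i$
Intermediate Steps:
$j = -80$
$f{\left(o,J \right)} = 3 - \sqrt{10 + J}$
$E{\left(h,C \right)} = -72 - C^{2}$ ($E{\left(h,C \right)} = 8 - \left(80 + C^{2}\right) = -72 - C^{2}$)
$z{\left(a \right)} = 3$ ($z{\left(a \right)} = 3 - \sqrt{10 - 10} = 3 - \sqrt{0} = 3 - 0 = 3 + 0 = 3$)
$\sqrt{E{\left(379,- 6 \left(-1 - 12\right) \right)} + z{\left(576 \right)}} = \sqrt{\left(-72 - \left(- 6 \left(-1 - 12\right)\right)^{2}\right) + 3} = \sqrt{\left(-72 - \left(\left(-6\right) \left(-13\right)\right)^{2}\right) + 3} = \sqrt{\left(-72 - 78^{2}\right) + 3} = \sqrt{\left(-72 - 6084\right) + 3} = \sqrt{-6156 + 3} = \sqrt{-6153} = i \sqrt{6153}$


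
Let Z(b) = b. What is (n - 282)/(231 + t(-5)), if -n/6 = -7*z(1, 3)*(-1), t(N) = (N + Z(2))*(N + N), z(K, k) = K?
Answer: -36/29 ≈ -1.2414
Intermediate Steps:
t(N) = 2*N*(2 + N) (t(N) = (N + 2)*(N + N) = (2 + N)*(2*N) = 2*N*(2 + N))
n = -42 (n = -6*(-7*1)*(-1) = -(-42)*(-1) = -6*7 = -42)
(n - 282)/(231 + t(-5)) = (-42 - 282)/(231 + 2*(-5)*(2 - 5)) = -324/(231 + 2*(-5)*(-3)) = -324/(231 + 30) = -324/261 = -324*1/261 = -36/29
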